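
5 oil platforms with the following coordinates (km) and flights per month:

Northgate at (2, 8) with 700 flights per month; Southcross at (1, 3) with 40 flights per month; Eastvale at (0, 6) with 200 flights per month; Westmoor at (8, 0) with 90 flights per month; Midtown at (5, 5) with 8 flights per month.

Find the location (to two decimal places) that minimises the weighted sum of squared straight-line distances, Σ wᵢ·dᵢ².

(2.12, 6.71)

The minimiser of Σwᵢ‖p−pᵢ‖² is the weighted centroid p* = (Σwᵢpᵢ)/(Σwᵢ).
Σwᵢ = 1038.
Σwᵢxᵢ = 700·2 + 40·1 + 200·0 + 90·8 + 8·5 = 2200.
Σwᵢyᵢ = 700·8 + 40·3 + 200·6 + 90·0 + 8·5 = 6960.
x* = 2200/1038 = 2.12, y* = 6960/1038 = 6.71.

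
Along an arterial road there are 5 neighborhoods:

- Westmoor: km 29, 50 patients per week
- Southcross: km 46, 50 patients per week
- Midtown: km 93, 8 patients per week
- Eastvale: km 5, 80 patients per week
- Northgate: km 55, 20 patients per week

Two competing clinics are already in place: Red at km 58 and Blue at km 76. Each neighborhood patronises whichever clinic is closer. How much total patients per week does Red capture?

The indifferent point is the midpoint (58+76)/2 = 67; neighborhoods left of it (closer to Red at 58) go to Red, those right go to Blue.
  Eastvale at 5 (w=80) → Red
  Westmoor at 29 (w=50) → Red
  Southcross at 46 (w=50) → Red
  Northgate at 55 (w=20) → Red
  Midtown at 93 (w=8) → Blue
Red captures 200; Blue captures 8.

200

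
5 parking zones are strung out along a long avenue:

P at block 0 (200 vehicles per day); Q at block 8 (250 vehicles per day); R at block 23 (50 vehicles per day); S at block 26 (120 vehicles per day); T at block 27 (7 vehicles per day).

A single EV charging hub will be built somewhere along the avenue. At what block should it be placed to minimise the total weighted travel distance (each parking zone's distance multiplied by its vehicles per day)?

x = 8

For a sum of weighted absolute distances on a line, the optimum is the weighted median (not the mean). Total weight W = 627; half-weight = 313.5.
Sort by position and accumulate weight:
  block 0 (P, w=200) → cum 200
  block 8 (Q, w=250) → cum 450  ≥ 313.5 → median here
  block 23 (R, w=50) → cum 500
  block 26 (S, w=120) → cum 620
  block 27 (T, w=7) → cum 627
Optimal location: block 8.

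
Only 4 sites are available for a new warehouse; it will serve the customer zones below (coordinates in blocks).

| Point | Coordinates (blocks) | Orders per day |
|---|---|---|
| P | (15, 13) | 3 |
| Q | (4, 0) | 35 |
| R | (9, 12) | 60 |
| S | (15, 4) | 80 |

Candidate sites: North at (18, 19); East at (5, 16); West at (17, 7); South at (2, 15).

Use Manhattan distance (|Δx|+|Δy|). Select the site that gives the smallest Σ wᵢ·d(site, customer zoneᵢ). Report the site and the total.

West, total 1904 blocks

Total weighted distance at each candidate:
  North (18, 19): total = 3582
  East (5, 16): total = 2874
  West (17, 7): total = 1904
  South (2, 15): total = 3160
Minimum is at West with total 1904 blocks.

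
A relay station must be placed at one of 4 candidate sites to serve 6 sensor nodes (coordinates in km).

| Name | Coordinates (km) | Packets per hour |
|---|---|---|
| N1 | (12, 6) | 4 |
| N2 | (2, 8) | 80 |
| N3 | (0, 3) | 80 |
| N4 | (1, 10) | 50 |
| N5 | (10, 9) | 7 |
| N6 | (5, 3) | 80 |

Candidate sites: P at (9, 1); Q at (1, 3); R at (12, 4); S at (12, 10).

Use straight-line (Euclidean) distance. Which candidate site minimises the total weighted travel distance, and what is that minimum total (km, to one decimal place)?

Total weighted distance at each candidate:
  P (9, 1): total = 2569.1
  Q (1, 3): total = 1279.2
  R (12, 4): total = 3062.8
  S (12, 10): total = 3300.9
Minimum is at Q with total 1279.2 km.

Q, total 1279.2 km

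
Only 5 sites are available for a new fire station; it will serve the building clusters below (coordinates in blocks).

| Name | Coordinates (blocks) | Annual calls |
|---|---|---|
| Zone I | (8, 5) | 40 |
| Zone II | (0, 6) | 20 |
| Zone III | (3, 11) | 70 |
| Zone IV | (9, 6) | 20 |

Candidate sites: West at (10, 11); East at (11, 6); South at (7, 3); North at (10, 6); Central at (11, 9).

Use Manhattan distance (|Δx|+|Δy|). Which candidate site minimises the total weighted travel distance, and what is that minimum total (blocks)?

North, total 1180 blocks

Total weighted distance at each candidate:
  West (10, 11): total = 1230
  East (11, 6): total = 1330
  South (7, 3): total = 1260
  North (10, 6): total = 1180
  Central (11, 9): total = 1360
Minimum is at North with total 1180 blocks.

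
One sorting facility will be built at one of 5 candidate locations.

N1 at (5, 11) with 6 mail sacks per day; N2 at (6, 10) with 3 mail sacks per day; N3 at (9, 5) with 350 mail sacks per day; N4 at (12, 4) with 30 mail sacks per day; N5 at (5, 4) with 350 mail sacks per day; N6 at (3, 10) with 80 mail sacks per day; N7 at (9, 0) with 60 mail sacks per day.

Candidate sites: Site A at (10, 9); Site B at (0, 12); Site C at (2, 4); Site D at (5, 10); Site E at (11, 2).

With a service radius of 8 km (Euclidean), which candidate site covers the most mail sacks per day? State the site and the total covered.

Coverage radius r = 8 km; a point is covered iff (Δx)²+(Δy)² ≤ 8² = 64.
  Site A (10, 9): covers {N1, N2, N3, N4, N5, N6} → 819
  Site B (0, 12): covers {N1, N2, N6} → 89
  Site C (2, 4): covers {N1, N2, N3, N5, N6} → 789
  Site D (5, 10): covers {N1, N2, N3, N5, N6} → 789
  Site E (11, 2): covers {N3, N4, N5, N7} → 790
Maximum coverage at Site A: 819 mail sacks per day.

Site A, covering 819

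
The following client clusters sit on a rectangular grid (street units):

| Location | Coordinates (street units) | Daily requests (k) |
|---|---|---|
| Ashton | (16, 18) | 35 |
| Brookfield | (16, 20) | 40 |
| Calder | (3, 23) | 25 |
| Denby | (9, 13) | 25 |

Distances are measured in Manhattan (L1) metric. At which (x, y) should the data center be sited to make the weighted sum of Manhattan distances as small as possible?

(16, 20)

Manhattan distance separates: Σwᵢ(|x−xᵢ|+|y−yᵢ|) = Σwᵢ|x−xᵢ| + Σwᵢ|y−yᵢ|, so x and y are optimised independently as 1-D weighted medians.
Total weight W = 125; half = 62.5.
x-coordinate, sorted with cumulative weight:
  x=3 (Calder, w=25) cum 25
  x=9 (Denby, w=25) cum 50
  x=16 (Ashton, w=35) cum 85  ← median
  x=16 (Brookfield, w=40) cum 125
⇒ x* = 16
y-coordinate, sorted with cumulative weight:
  y=13 (Denby, w=25) cum 25
  y=18 (Ashton, w=35) cum 60
  y=20 (Brookfield, w=40) cum 100  ← median
  y=23 (Calder, w=25) cum 125
⇒ y* = 20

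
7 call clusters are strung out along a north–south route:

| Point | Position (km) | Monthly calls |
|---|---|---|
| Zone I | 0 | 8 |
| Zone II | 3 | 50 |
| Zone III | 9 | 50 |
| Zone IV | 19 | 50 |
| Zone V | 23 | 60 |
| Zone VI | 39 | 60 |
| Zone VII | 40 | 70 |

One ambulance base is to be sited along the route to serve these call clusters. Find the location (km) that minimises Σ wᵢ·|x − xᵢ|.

x = 23

For a sum of weighted absolute distances on a line, the optimum is the weighted median (not the mean). Total weight W = 348; half-weight = 174.
Sort by position and accumulate weight:
  km 0 (Zone I, w=8) → cum 8
  km 3 (Zone II, w=50) → cum 58
  km 9 (Zone III, w=50) → cum 108
  km 19 (Zone IV, w=50) → cum 158
  km 23 (Zone V, w=60) → cum 218  ≥ 174 → median here
  km 39 (Zone VI, w=60) → cum 278
  km 40 (Zone VII, w=70) → cum 348
Optimal location: km 23.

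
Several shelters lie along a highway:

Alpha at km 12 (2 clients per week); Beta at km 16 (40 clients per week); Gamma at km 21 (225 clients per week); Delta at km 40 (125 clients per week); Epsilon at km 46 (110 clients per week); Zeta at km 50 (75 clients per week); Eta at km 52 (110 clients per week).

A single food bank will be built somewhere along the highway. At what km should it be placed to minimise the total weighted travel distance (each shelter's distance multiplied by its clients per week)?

x = 40

For a sum of weighted absolute distances on a line, the optimum is the weighted median (not the mean). Total weight W = 687; half-weight = 343.5.
Sort by position and accumulate weight:
  km 12 (Alpha, w=2) → cum 2
  km 16 (Beta, w=40) → cum 42
  km 21 (Gamma, w=225) → cum 267
  km 40 (Delta, w=125) → cum 392  ≥ 343.5 → median here
  km 46 (Epsilon, w=110) → cum 502
  km 50 (Zeta, w=75) → cum 577
  km 52 (Eta, w=110) → cum 687
Optimal location: km 40.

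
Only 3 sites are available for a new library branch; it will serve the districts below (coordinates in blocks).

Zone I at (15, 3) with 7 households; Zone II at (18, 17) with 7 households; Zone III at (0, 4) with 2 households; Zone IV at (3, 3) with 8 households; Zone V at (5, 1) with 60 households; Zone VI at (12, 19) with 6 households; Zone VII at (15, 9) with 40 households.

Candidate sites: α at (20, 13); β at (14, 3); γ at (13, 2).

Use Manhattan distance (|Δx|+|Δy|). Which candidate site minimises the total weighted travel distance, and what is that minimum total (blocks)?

Total weighted distance at each candidate:
  α (20, 13): total = 2485
  β (14, 3): total = 1299
  γ (13, 2): total = 1287
Minimum is at γ with total 1287 blocks.

γ, total 1287 blocks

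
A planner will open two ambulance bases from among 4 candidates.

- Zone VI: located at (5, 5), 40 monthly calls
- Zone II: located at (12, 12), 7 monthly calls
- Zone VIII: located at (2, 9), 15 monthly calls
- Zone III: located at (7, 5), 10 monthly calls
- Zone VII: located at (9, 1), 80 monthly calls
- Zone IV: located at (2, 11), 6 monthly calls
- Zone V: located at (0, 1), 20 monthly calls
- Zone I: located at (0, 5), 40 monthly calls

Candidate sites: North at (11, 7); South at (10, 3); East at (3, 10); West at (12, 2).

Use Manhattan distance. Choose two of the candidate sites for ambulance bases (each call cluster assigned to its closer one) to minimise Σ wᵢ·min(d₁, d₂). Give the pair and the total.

Evaluate every pair (each demand assigned to the nearer of the two):
  {South, East}: total = 1249
  {East, West}: total = 1352
  {North, South}: total = 1575
  {North, East}: total = 1624
  {South, West}: total = 1666
  {North, West}: total = 1765
Best pair: {South, East} with total 1249.

{South, East}, total 1249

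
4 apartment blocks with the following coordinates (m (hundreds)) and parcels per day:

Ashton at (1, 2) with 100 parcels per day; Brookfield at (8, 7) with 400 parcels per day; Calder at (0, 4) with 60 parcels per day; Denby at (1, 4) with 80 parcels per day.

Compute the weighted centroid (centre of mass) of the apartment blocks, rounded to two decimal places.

(5.28, 5.56)

The minimiser of Σwᵢ‖p−pᵢ‖² is the weighted centroid p* = (Σwᵢpᵢ)/(Σwᵢ).
Σwᵢ = 640.
Σwᵢxᵢ = 100·1 + 400·8 + 60·0 + 80·1 = 3380.
Σwᵢyᵢ = 100·2 + 400·7 + 60·4 + 80·4 = 3560.
x* = 3380/640 = 5.28, y* = 3560/640 = 5.56.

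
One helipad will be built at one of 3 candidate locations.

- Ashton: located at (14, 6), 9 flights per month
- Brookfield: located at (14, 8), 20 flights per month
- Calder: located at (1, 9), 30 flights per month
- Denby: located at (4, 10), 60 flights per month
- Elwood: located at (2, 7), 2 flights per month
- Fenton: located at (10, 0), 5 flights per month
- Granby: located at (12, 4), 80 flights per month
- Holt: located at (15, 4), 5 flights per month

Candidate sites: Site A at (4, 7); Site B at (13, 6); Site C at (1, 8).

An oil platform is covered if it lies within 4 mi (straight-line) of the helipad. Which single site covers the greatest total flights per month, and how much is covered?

Coverage radius r = 4 mi; a point is covered iff (Δx)²+(Δy)² ≤ 4² = 16.
  Site A (4, 7): covers {Calder, Denby, Elwood} → 92
  Site B (13, 6): covers {Ashton, Brookfield, Granby, Holt} → 114
  Site C (1, 8): covers {Calder, Denby, Elwood} → 92
Maximum coverage at Site B: 114 flights per month.

Site B, covering 114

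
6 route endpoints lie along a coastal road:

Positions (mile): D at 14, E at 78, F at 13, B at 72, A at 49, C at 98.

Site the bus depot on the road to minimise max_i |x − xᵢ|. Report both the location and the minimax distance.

location 55.5, max distance 42.5

The 1-center on a line is the midpoint of the two extreme points: leftmost at 13, rightmost at 98.
Optimal location = (13 + 98)/2 = 55.5; maximum distance = (98 − 13)/2 = 42.5.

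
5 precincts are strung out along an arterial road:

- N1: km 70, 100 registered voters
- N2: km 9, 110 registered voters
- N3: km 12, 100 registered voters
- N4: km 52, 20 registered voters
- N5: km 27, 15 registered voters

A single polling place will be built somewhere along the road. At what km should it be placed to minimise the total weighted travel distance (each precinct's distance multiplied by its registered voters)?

x = 12

For a sum of weighted absolute distances on a line, the optimum is the weighted median (not the mean). Total weight W = 345; half-weight = 172.5.
Sort by position and accumulate weight:
  km 9 (N2, w=110) → cum 110
  km 12 (N3, w=100) → cum 210  ≥ 172.5 → median here
  km 27 (N5, w=15) → cum 225
  km 52 (N4, w=20) → cum 245
  km 70 (N1, w=100) → cum 345
Optimal location: km 12.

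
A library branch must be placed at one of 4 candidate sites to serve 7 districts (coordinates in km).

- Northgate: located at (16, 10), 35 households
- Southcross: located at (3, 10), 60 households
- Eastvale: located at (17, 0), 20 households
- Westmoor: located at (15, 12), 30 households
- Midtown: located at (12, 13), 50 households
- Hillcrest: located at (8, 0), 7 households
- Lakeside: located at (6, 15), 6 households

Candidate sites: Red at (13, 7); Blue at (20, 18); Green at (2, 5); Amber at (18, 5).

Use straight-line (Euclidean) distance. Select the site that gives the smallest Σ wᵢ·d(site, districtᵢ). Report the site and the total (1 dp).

Red, total 1525.8 km

Total weighted distance at each candidate:
  Red (13, 7): total = 1525.8
  Blue (20, 18): total = 2748.7
  Green (2, 5): total = 2345.0
  Amber (18, 5): total = 2139.6
Minimum is at Red with total 1525.8 km.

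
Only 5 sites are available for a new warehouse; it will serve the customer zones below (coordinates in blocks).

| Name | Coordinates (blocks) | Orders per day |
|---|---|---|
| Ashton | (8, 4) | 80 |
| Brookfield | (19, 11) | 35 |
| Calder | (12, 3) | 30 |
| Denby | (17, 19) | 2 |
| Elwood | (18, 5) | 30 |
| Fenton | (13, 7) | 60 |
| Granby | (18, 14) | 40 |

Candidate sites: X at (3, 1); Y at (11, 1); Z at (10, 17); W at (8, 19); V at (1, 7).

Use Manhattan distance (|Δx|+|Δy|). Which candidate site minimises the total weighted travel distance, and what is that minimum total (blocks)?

Total weighted distance at each candidate:
  X (3, 1): total = 4594
  Y (11, 1): total = 2858
  Z (10, 17): total = 4043
  W (8, 19): total = 4823
  V (1, 7): total = 4326
Minimum is at Y with total 2858 blocks.

Y, total 2858 blocks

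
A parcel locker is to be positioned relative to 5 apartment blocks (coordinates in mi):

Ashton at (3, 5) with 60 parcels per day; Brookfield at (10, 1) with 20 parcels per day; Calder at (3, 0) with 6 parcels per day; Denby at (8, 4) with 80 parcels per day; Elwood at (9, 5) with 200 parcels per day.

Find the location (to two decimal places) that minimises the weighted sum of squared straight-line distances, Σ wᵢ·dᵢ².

(7.75, 4.48)

The minimiser of Σwᵢ‖p−pᵢ‖² is the weighted centroid p* = (Σwᵢpᵢ)/(Σwᵢ).
Σwᵢ = 366.
Σwᵢxᵢ = 60·3 + 20·10 + 6·3 + 80·8 + 200·9 = 2838.
Σwᵢyᵢ = 60·5 + 20·1 + 6·0 + 80·4 + 200·5 = 1640.
x* = 2838/366 = 7.75, y* = 1640/366 = 4.48.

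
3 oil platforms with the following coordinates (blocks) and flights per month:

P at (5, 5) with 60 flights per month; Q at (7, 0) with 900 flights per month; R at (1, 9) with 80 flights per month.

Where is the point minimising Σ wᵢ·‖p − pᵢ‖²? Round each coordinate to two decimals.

(6.42, 0.98)

The minimiser of Σwᵢ‖p−pᵢ‖² is the weighted centroid p* = (Σwᵢpᵢ)/(Σwᵢ).
Σwᵢ = 1040.
Σwᵢxᵢ = 60·5 + 900·7 + 80·1 = 6680.
Σwᵢyᵢ = 60·5 + 900·0 + 80·9 = 1020.
x* = 6680/1040 = 6.42, y* = 1020/1040 = 0.98.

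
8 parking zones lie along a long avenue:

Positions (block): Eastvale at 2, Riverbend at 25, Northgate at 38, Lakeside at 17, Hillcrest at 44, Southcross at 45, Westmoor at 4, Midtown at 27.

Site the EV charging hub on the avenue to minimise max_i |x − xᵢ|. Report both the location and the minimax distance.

location 23.5, max distance 21.5

The 1-center on a line is the midpoint of the two extreme points: leftmost at 2, rightmost at 45.
Optimal location = (2 + 45)/2 = 23.5; maximum distance = (45 − 2)/2 = 21.5.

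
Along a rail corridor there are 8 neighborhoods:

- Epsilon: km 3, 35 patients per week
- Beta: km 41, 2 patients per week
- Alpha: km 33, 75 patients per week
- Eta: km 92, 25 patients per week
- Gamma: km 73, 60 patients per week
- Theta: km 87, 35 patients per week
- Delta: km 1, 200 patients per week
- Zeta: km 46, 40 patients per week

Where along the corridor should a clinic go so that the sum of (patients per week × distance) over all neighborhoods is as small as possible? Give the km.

For a sum of weighted absolute distances on a line, the optimum is the weighted median (not the mean). Total weight W = 472; half-weight = 236.
Sort by position and accumulate weight:
  km 1 (Delta, w=200) → cum 200
  km 3 (Epsilon, w=35) → cum 235
  km 33 (Alpha, w=75) → cum 310  ≥ 236 → median here
  km 41 (Beta, w=2) → cum 312
  km 46 (Zeta, w=40) → cum 352
  km 73 (Gamma, w=60) → cum 412
  km 87 (Theta, w=35) → cum 447
  km 92 (Eta, w=25) → cum 472
Optimal location: km 33.

x = 33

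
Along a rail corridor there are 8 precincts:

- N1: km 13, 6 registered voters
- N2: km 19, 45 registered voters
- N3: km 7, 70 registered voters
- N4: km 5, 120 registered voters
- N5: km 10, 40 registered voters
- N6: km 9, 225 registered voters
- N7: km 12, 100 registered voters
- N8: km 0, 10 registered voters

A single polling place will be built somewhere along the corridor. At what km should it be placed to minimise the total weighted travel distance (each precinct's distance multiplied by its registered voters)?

For a sum of weighted absolute distances on a line, the optimum is the weighted median (not the mean). Total weight W = 616; half-weight = 308.
Sort by position and accumulate weight:
  km 0 (N8, w=10) → cum 10
  km 5 (N4, w=120) → cum 130
  km 7 (N3, w=70) → cum 200
  km 9 (N6, w=225) → cum 425  ≥ 308 → median here
  km 10 (N5, w=40) → cum 465
  km 12 (N7, w=100) → cum 565
  km 13 (N1, w=6) → cum 571
  km 19 (N2, w=45) → cum 616
Optimal location: km 9.

x = 9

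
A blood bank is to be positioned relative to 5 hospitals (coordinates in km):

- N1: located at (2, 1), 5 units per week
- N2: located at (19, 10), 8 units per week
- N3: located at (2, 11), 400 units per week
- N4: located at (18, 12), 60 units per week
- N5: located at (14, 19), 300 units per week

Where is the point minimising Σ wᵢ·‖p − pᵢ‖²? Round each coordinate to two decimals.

The minimiser of Σwᵢ‖p−pᵢ‖² is the weighted centroid p* = (Σwᵢpᵢ)/(Σwᵢ).
Σwᵢ = 773.
Σwᵢxᵢ = 5·2 + 8·19 + 400·2 + 60·18 + 300·14 = 6242.
Σwᵢyᵢ = 5·1 + 8·10 + 400·11 + 60·12 + 300·19 = 10905.
x* = 6242/773 = 8.08, y* = 10905/773 = 14.11.

(8.08, 14.11)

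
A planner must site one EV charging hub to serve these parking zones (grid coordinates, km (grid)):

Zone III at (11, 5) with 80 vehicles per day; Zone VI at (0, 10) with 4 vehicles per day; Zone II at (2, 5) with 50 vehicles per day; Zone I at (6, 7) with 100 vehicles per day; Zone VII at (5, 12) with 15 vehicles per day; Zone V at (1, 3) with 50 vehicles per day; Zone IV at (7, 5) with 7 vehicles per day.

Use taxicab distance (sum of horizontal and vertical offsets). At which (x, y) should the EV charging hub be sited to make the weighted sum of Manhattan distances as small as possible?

(6, 5)

Manhattan distance separates: Σwᵢ(|x−xᵢ|+|y−yᵢ|) = Σwᵢ|x−xᵢ| + Σwᵢ|y−yᵢ|, so x and y are optimised independently as 1-D weighted medians.
Total weight W = 306; half = 153.
x-coordinate, sorted with cumulative weight:
  x=0 (Zone VI, w=4) cum 4
  x=1 (Zone V, w=50) cum 54
  x=2 (Zone II, w=50) cum 104
  x=5 (Zone VII, w=15) cum 119
  x=6 (Zone I, w=100) cum 219  ← median
  x=7 (Zone IV, w=7) cum 226
  x=11 (Zone III, w=80) cum 306
⇒ x* = 6
y-coordinate, sorted with cumulative weight:
  y=3 (Zone V, w=50) cum 50
  y=5 (Zone III, w=80) cum 130
  y=5 (Zone II, w=50) cum 180  ← median
  y=5 (Zone IV, w=7) cum 187
  y=7 (Zone I, w=100) cum 287
  y=10 (Zone VI, w=4) cum 291
  y=12 (Zone VII, w=15) cum 306
⇒ y* = 5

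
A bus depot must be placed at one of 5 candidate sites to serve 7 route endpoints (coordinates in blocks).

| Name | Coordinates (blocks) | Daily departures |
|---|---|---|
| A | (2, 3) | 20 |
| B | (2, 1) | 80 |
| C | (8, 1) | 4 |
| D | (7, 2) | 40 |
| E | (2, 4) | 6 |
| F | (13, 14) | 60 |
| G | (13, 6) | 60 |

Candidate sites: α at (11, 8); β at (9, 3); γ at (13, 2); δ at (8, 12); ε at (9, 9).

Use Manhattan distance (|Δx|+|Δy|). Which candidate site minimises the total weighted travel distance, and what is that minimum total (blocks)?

β, total 2360 blocks

Total weighted distance at each candidate:
  α (11, 8): total = 2798
  β (9, 3): total = 2360
  γ (13, 2): total = 2502
  δ (8, 12): total = 3308
  ε (9, 9): total = 2888
Minimum is at β with total 2360 blocks.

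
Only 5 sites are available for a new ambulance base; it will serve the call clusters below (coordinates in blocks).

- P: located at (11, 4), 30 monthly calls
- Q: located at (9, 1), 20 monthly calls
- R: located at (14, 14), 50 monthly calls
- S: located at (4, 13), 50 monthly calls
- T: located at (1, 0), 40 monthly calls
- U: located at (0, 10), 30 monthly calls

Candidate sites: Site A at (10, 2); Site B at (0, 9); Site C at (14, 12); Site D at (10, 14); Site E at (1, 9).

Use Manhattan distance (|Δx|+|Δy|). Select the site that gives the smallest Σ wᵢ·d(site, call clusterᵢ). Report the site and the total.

Site E, total 2440 blocks

Total weighted distance at each candidate:
  Site A (10, 2): total = 2760
  Site B (0, 9): total = 2600
  Site C (14, 12): total = 2780
  Site D (10, 14): total = 2500
  Site E (1, 9): total = 2440
Minimum is at Site E with total 2440 blocks.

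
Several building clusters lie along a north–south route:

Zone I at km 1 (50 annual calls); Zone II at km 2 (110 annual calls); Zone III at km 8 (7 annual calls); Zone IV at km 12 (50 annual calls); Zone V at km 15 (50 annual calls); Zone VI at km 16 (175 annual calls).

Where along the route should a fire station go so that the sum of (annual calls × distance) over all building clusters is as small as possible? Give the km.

x = 15

For a sum of weighted absolute distances on a line, the optimum is the weighted median (not the mean). Total weight W = 442; half-weight = 221.
Sort by position and accumulate weight:
  km 1 (Zone I, w=50) → cum 50
  km 2 (Zone II, w=110) → cum 160
  km 8 (Zone III, w=7) → cum 167
  km 12 (Zone IV, w=50) → cum 217
  km 15 (Zone V, w=50) → cum 267  ≥ 221 → median here
  km 16 (Zone VI, w=175) → cum 442
Optimal location: km 15.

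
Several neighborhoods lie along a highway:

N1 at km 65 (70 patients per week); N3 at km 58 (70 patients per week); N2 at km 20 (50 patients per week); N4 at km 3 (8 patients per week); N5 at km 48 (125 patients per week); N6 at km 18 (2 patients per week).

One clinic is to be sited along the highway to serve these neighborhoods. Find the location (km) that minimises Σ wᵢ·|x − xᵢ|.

For a sum of weighted absolute distances on a line, the optimum is the weighted median (not the mean). Total weight W = 325; half-weight = 162.5.
Sort by position and accumulate weight:
  km 3 (N4, w=8) → cum 8
  km 18 (N6, w=2) → cum 10
  km 20 (N2, w=50) → cum 60
  km 48 (N5, w=125) → cum 185  ≥ 162.5 → median here
  km 58 (N3, w=70) → cum 255
  km 65 (N1, w=70) → cum 325
Optimal location: km 48.

x = 48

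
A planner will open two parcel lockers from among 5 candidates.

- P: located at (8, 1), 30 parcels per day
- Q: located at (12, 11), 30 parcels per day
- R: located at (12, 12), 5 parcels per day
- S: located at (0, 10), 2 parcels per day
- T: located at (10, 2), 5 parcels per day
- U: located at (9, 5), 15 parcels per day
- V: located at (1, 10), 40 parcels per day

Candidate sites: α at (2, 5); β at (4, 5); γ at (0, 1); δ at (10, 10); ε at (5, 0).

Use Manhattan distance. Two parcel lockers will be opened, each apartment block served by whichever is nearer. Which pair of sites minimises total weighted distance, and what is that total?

Evaluate every pair (each demand assigned to the nearer of the two):
  {δ, ε}: total = 735
  {α, δ}: total = 794
  {β, δ}: total = 803
  {γ, δ}: total = 858
  {β, ε}: total = 1063
  {α, ε}: total = 1079
  {α, β}: total = 1109
  {β, γ}: total = 1193
  {α, γ}: total = 1219
  {γ, ε}: total = 1343
Best pair: {δ, ε} with total 735.

{δ, ε}, total 735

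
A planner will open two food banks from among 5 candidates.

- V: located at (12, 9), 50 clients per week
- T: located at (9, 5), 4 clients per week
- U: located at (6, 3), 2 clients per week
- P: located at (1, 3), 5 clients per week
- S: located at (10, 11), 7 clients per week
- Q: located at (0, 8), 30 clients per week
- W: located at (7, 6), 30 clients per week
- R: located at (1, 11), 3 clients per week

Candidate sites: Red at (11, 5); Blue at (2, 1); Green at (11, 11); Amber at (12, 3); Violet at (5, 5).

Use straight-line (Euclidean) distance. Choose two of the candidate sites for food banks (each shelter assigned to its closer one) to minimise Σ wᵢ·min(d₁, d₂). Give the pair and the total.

{Green, Violet}, total 425.3

Evaluate every pair (each demand assigned to the nearer of the two):
  {Green, Violet}: total = 425.3
  {Red, Violet}: total = 547.2
  {Blue, Green}: total = 604.7
  {Red, Blue}: total = 649.1
  {Amber, Violet}: total = 659.6
  {Red, Green}: total = 684.3
  {Green, Amber}: total = 747.2
  {Blue, Violet}: total = 753.1
  {Blue, Amber}: total = 815.8
  {Red, Amber}: total = 819.2
Best pair: {Green, Violet} with total 425.3.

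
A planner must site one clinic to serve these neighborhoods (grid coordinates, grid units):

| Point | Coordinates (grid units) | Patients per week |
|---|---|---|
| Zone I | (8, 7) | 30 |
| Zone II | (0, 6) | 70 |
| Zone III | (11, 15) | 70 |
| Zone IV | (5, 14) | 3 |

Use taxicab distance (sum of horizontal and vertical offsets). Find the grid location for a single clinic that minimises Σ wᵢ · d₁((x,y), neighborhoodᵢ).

Manhattan distance separates: Σwᵢ(|x−xᵢ|+|y−yᵢ|) = Σwᵢ|x−xᵢ| + Σwᵢ|y−yᵢ|, so x and y are optimised independently as 1-D weighted medians.
Total weight W = 173; half = 86.5.
x-coordinate, sorted with cumulative weight:
  x=0 (Zone II, w=70) cum 70
  x=5 (Zone IV, w=3) cum 73
  x=8 (Zone I, w=30) cum 103  ← median
  x=11 (Zone III, w=70) cum 173
⇒ x* = 8
y-coordinate, sorted with cumulative weight:
  y=6 (Zone II, w=70) cum 70
  y=7 (Zone I, w=30) cum 100  ← median
  y=14 (Zone IV, w=3) cum 103
  y=15 (Zone III, w=70) cum 173
⇒ y* = 7

(8, 7)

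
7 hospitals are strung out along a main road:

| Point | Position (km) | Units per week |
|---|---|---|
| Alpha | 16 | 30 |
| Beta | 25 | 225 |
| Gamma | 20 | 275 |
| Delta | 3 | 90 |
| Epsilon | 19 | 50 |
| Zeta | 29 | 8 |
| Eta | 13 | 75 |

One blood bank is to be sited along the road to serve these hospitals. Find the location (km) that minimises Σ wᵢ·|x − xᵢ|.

For a sum of weighted absolute distances on a line, the optimum is the weighted median (not the mean). Total weight W = 753; half-weight = 376.5.
Sort by position and accumulate weight:
  km 3 (Delta, w=90) → cum 90
  km 13 (Eta, w=75) → cum 165
  km 16 (Alpha, w=30) → cum 195
  km 19 (Epsilon, w=50) → cum 245
  km 20 (Gamma, w=275) → cum 520  ≥ 376.5 → median here
  km 25 (Beta, w=225) → cum 745
  km 29 (Zeta, w=8) → cum 753
Optimal location: km 20.

x = 20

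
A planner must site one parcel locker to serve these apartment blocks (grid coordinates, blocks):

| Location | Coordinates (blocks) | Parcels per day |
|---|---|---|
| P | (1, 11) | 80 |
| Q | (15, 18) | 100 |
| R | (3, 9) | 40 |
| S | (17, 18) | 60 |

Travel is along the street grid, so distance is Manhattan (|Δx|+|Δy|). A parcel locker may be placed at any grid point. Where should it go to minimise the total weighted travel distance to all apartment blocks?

Manhattan distance separates: Σwᵢ(|x−xᵢ|+|y−yᵢ|) = Σwᵢ|x−xᵢ| + Σwᵢ|y−yᵢ|, so x and y are optimised independently as 1-D weighted medians.
Total weight W = 280; half = 140.
x-coordinate, sorted with cumulative weight:
  x=1 (P, w=80) cum 80
  x=3 (R, w=40) cum 120
  x=15 (Q, w=100) cum 220  ← median
  x=17 (S, w=60) cum 280
⇒ x* = 15
y-coordinate, sorted with cumulative weight:
  y=9 (R, w=40) cum 40
  y=11 (P, w=80) cum 120
  y=18 (Q, w=100) cum 220  ← median
  y=18 (S, w=60) cum 280
⇒ y* = 18

(15, 18)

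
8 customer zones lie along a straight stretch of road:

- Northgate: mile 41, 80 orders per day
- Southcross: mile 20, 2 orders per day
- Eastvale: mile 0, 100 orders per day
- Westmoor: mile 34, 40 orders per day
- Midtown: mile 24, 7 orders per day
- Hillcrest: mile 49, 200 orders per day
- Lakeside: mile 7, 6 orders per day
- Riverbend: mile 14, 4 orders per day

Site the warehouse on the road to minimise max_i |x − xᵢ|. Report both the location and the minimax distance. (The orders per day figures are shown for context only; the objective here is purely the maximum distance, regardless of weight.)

location 24.5, max distance 24.5

The 1-center on a line is the midpoint of the two extreme points: leftmost at 0, rightmost at 49.
Optimal location = (0 + 49)/2 = 24.5; maximum distance = (49 − 0)/2 = 24.5.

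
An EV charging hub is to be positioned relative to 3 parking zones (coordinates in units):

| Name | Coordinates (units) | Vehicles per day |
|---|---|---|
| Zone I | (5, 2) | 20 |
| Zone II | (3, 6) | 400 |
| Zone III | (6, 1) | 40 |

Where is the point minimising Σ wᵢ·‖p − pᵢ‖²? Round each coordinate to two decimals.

The minimiser of Σwᵢ‖p−pᵢ‖² is the weighted centroid p* = (Σwᵢpᵢ)/(Σwᵢ).
Σwᵢ = 460.
Σwᵢxᵢ = 20·5 + 400·3 + 40·6 = 1540.
Σwᵢyᵢ = 20·2 + 400·6 + 40·1 = 2480.
x* = 1540/460 = 3.35, y* = 2480/460 = 5.39.

(3.35, 5.39)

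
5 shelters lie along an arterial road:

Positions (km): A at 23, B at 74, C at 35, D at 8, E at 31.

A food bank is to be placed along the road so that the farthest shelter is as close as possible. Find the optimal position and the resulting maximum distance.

location 41, max distance 33

The 1-center on a line is the midpoint of the two extreme points: leftmost at 8, rightmost at 74.
Optimal location = (8 + 74)/2 = 41; maximum distance = (74 − 8)/2 = 33.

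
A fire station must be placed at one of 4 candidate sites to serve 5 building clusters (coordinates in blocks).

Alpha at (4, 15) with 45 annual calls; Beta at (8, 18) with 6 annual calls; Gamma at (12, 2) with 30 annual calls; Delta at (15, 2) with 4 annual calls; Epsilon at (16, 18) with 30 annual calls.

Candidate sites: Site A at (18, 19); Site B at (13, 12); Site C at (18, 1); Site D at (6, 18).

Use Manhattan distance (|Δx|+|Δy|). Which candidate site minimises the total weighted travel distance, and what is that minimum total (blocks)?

Site B, total 1254 blocks

Total weighted distance at each candidate:
  Site A (18, 19): total = 1736
  Site B (13, 12): total = 1254
  Site C (18, 1): total = 2218
  Site D (6, 18): total = 1297
Minimum is at Site B with total 1254 blocks.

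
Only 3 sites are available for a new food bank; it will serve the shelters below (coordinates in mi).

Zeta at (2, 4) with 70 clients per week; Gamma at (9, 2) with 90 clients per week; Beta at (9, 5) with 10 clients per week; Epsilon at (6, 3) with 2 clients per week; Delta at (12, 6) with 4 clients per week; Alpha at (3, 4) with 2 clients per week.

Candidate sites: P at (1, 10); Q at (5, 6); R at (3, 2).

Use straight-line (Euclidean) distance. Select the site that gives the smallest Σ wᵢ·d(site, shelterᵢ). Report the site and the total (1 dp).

Total weighted distance at each candidate:
  P (1, 10): total = 1615.0
  Q (5, 6): total = 842.7
  R (3, 2): total = 813.3
Minimum is at R with total 813.3 mi.

R, total 813.3 mi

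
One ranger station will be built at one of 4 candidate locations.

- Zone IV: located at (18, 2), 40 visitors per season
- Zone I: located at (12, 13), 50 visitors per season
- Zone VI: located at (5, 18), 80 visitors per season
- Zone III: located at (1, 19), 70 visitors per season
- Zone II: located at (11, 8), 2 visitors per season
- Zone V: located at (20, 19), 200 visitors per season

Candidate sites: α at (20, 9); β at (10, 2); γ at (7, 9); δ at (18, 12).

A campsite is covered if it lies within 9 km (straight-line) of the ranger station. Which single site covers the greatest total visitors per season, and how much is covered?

Coverage radius r = 9 km; a point is covered iff (Δx)²+(Δy)² ≤ 9² = 81.
  α (20, 9): covers {Zone IV, Zone I} → 90
  β (10, 2): covers {Zone IV, Zone II} → 42
  γ (7, 9): covers {Zone I, Zone II} → 52
  δ (18, 12): covers {Zone I, Zone II, Zone V} → 252
Maximum coverage at δ: 252 visitors per season.

δ, covering 252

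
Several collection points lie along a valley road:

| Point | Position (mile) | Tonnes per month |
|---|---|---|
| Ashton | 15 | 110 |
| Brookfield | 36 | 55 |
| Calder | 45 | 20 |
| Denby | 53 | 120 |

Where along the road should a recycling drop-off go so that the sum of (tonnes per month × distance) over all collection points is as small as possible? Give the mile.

For a sum of weighted absolute distances on a line, the optimum is the weighted median (not the mean). Total weight W = 305; half-weight = 152.5.
Sort by position and accumulate weight:
  mile 15 (Ashton, w=110) → cum 110
  mile 36 (Brookfield, w=55) → cum 165  ≥ 152.5 → median here
  mile 45 (Calder, w=20) → cum 185
  mile 53 (Denby, w=120) → cum 305
Optimal location: mile 36.

x = 36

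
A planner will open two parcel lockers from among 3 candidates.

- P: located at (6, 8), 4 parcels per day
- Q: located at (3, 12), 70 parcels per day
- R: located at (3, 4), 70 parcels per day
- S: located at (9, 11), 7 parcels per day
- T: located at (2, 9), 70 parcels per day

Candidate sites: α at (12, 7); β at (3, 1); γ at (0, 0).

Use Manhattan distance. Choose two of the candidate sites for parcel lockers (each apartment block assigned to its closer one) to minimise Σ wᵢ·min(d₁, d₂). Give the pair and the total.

Evaluate every pair (each demand assigned to the nearer of the two):
  {α, β}: total = 1687
  {β, γ}: total = 1762
  {α, γ}: total = 2317
Best pair: {α, β} with total 1687.

{α, β}, total 1687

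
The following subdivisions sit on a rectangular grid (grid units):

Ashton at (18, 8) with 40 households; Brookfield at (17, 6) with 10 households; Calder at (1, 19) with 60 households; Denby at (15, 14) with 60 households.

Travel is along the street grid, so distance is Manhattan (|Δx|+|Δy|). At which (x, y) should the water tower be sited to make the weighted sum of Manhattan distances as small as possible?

Manhattan distance separates: Σwᵢ(|x−xᵢ|+|y−yᵢ|) = Σwᵢ|x−xᵢ| + Σwᵢ|y−yᵢ|, so x and y are optimised independently as 1-D weighted medians.
Total weight W = 170; half = 85.
x-coordinate, sorted with cumulative weight:
  x=1 (Calder, w=60) cum 60
  x=15 (Denby, w=60) cum 120  ← median
  x=17 (Brookfield, w=10) cum 130
  x=18 (Ashton, w=40) cum 170
⇒ x* = 15
y-coordinate, sorted with cumulative weight:
  y=6 (Brookfield, w=10) cum 10
  y=8 (Ashton, w=40) cum 50
  y=14 (Denby, w=60) cum 110  ← median
  y=19 (Calder, w=60) cum 170
⇒ y* = 14

(15, 14)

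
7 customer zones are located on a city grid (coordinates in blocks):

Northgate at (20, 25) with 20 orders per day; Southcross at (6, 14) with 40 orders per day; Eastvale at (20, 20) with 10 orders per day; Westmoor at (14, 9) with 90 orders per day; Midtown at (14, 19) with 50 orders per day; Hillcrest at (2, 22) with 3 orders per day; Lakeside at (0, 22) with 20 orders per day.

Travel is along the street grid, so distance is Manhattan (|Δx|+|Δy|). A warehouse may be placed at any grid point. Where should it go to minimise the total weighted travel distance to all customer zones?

(14, 14)

Manhattan distance separates: Σwᵢ(|x−xᵢ|+|y−yᵢ|) = Σwᵢ|x−xᵢ| + Σwᵢ|y−yᵢ|, so x and y are optimised independently as 1-D weighted medians.
Total weight W = 233; half = 116.5.
x-coordinate, sorted with cumulative weight:
  x=0 (Lakeside, w=20) cum 20
  x=2 (Hillcrest, w=3) cum 23
  x=6 (Southcross, w=40) cum 63
  x=14 (Westmoor, w=90) cum 153  ← median
  x=14 (Midtown, w=50) cum 203
  x=20 (Northgate, w=20) cum 223
  x=20 (Eastvale, w=10) cum 233
⇒ x* = 14
y-coordinate, sorted with cumulative weight:
  y=9 (Westmoor, w=90) cum 90
  y=14 (Southcross, w=40) cum 130  ← median
  y=19 (Midtown, w=50) cum 180
  y=20 (Eastvale, w=10) cum 190
  y=22 (Hillcrest, w=3) cum 193
  y=22 (Lakeside, w=20) cum 213
  y=25 (Northgate, w=20) cum 233
⇒ y* = 14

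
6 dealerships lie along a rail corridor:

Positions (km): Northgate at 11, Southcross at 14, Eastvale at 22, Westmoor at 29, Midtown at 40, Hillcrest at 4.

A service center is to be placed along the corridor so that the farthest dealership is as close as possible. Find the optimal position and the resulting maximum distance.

location 22, max distance 18

The 1-center on a line is the midpoint of the two extreme points: leftmost at 4, rightmost at 40.
Optimal location = (4 + 40)/2 = 22; maximum distance = (40 − 4)/2 = 18.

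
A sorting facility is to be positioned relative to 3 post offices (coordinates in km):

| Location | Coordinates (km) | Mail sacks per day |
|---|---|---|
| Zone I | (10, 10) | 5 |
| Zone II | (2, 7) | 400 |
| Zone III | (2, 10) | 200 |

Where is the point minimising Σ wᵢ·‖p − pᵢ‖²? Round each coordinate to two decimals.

The minimiser of Σwᵢ‖p−pᵢ‖² is the weighted centroid p* = (Σwᵢpᵢ)/(Σwᵢ).
Σwᵢ = 605.
Σwᵢxᵢ = 5·10 + 400·2 + 200·2 = 1250.
Σwᵢyᵢ = 5·10 + 400·7 + 200·10 = 4850.
x* = 1250/605 = 2.07, y* = 4850/605 = 8.02.

(2.07, 8.02)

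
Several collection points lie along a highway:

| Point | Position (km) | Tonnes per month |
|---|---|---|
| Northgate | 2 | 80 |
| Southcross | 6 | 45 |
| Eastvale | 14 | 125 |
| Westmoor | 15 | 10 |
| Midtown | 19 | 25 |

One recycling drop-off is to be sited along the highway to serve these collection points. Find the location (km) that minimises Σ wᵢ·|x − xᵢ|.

x = 14

For a sum of weighted absolute distances on a line, the optimum is the weighted median (not the mean). Total weight W = 285; half-weight = 142.5.
Sort by position and accumulate weight:
  km 2 (Northgate, w=80) → cum 80
  km 6 (Southcross, w=45) → cum 125
  km 14 (Eastvale, w=125) → cum 250  ≥ 142.5 → median here
  km 15 (Westmoor, w=10) → cum 260
  km 19 (Midtown, w=25) → cum 285
Optimal location: km 14.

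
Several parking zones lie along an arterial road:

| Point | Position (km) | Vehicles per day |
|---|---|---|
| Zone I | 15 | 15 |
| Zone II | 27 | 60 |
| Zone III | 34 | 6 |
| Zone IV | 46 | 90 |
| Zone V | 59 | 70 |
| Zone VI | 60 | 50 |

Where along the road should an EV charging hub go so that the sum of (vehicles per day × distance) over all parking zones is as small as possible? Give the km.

x = 46

For a sum of weighted absolute distances on a line, the optimum is the weighted median (not the mean). Total weight W = 291; half-weight = 145.5.
Sort by position and accumulate weight:
  km 15 (Zone I, w=15) → cum 15
  km 27 (Zone II, w=60) → cum 75
  km 34 (Zone III, w=6) → cum 81
  km 46 (Zone IV, w=90) → cum 171  ≥ 145.5 → median here
  km 59 (Zone V, w=70) → cum 241
  km 60 (Zone VI, w=50) → cum 291
Optimal location: km 46.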